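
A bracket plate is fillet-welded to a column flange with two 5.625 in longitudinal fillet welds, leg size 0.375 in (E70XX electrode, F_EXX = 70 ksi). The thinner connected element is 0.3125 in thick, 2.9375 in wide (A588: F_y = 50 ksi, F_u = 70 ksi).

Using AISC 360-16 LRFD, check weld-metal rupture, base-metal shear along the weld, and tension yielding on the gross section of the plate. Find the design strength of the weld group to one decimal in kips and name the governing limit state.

41.3 kips (gross-section yield governs)

Weld metal: throat = 0.707×0.375 = 0.26513 in, L = 2×5.625 = 11.25 in. φR_n = 0.75 × 0.6 × 70 × 0.26513 × 11.25 = 94.0 kips.
Base metal shear (0.3125 in plate): yield φR_n = 1.0×0.6×50×0.3125×11.25 = 105.5 kips; rupture φR_n = 0.75×0.6×70×0.3125×11.25 = 110.7 kips; take 105.5 kips (yield).
Tension yield (gross): A_g = 2.9375×0.3125 = 0.91797 in². φR_n = 0.90 × 50 × 0.91797 = 41.3 kips.
Governing: min(94.0, 105.5, 41.3) = 41.3 kips → gross-section yield.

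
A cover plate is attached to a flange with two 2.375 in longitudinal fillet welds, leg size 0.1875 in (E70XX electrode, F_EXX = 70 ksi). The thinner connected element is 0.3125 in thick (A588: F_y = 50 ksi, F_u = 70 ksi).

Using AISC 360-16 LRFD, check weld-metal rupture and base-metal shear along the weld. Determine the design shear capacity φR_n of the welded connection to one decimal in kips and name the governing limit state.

Weld metal: throat = 0.707×0.1875 = 0.13256 in, L = 2×2.375 = 4.75 in. φR_n = 0.75 × 0.6 × 70 × 0.13256 × 4.75 = 19.8 kips.
Base metal shear (0.3125 in plate): yield φR_n = 1.0×0.6×50×0.3125×4.75 = 44.5 kips; rupture φR_n = 0.75×0.6×70×0.3125×4.75 = 46.8 kips; take 44.5 kips (yield).
Governing: min(19.8, 44.5) = 19.8 kips → weld metal.

19.8 kips (weld metal governs)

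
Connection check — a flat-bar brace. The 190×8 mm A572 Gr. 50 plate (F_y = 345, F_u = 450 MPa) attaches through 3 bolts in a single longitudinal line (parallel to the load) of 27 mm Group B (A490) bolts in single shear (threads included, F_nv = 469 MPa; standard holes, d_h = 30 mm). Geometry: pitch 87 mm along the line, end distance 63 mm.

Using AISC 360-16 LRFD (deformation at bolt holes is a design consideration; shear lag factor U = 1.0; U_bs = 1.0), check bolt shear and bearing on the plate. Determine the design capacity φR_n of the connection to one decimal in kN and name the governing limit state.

Bolt shear: A_b = π(27)²/4 = 572.56 mm². φR_n = 0.75 × 469 × 572.56 × 3 × 1 = 604.2 kN.
Bearing (8 mm plate, F_u = 450 MPa): end bolts L_c = 63 − 30/2 = 48, R_n = min(1.2×48×8×450, 2.4×27×8×450) = 207.36 kN/bolt; interior L_c = 87 − 30 = 57, R_n = 233.28 kN/bolt. φR_n = 0.75 × (1×207.36 + 2×233.28) = 505.4 kN.
Governing: min(604.2, 505.4) = 505.4 kN → bearing.

505.4 kN (bearing governs)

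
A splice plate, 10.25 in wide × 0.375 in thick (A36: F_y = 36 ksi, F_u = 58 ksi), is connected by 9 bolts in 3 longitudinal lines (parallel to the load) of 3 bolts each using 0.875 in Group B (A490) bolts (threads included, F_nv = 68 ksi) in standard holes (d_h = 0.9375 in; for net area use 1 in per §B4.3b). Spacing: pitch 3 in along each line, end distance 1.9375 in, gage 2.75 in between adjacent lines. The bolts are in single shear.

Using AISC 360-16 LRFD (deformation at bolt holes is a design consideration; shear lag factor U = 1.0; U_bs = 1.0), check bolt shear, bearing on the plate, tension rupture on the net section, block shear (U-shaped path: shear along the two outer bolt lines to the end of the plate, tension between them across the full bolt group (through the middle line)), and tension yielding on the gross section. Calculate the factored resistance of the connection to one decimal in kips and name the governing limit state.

Bolt shear: A_b = π(0.875)²/4 = 0.60132 in². φR_n = 0.75 × 68 × 0.60132 × 9 × 1 = 276.0 kips.
Bearing (0.375 in plate, F_u = 58 ksi): end bolts L_c = 1.9375 − 0.9375/2 = 1.46875, R_n = min(1.2×1.46875×0.375×58, 2.4×0.875×0.375×58) = 38.334 kips/bolt; interior L_c = 3 − 0.9375 = 2.0625, R_n = 45.675 kips/bolt. φR_n = 0.75 × (3×38.334 + 6×45.675) = 291.8 kips.
Tension rupture (net): A_n = (10.25 − 3×1)×0.375 = 2.7188 in² (U = 1.0, A_e = A_n). φR_n = 0.75 × 58 × 2.7188 = 118.3 kips.
Block shear: shear path 2×[1.9375+2×3] = 2×7.9375 in, A_gv = 5.9531, A_nv = 2×(7.9375 − 2.5×1)×0.375 = 4.0781 in²; tension across gage: (5.5 − 2×1)×0.375 = 1.3125 in². R_n = min(0.6×58×4.0781, 0.6×36×5.9531) + 1.0×58×1.3125 = min(141.92, 128.59) + 76.125 = 204.72 kips. φR_n = 0.75 × 204.72 = 153.5 kips.
Tension yield (gross): A_g = 10.25×0.375 = 3.8438 in². φR_n = 0.90 × 36 × 3.8438 = 124.5 kips.
Governing: min(276.0, 291.8, 118.3, 153.5, 124.5) = 118.3 kips → net-section rupture.

118.3 kips (net-section rupture governs)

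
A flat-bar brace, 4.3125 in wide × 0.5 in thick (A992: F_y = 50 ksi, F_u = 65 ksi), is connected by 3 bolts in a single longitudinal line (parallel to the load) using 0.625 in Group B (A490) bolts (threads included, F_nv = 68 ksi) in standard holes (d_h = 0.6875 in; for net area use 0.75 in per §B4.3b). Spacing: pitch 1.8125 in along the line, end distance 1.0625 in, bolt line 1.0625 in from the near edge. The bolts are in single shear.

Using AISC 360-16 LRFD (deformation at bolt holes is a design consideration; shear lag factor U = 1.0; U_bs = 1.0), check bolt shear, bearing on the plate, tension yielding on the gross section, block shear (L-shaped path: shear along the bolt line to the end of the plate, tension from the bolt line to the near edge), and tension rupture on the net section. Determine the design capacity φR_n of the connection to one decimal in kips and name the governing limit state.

Bolt shear: A_b = π(0.625)²/4 = 0.3068 in². φR_n = 0.75 × 68 × 0.3068 × 3 × 1 = 46.9 kips.
Bearing (0.5 in plate, F_u = 65 ksi): end bolts L_c = 1.0625 − 0.6875/2 = 0.71875, R_n = min(1.2×0.71875×0.5×65, 2.4×0.625×0.5×65) = 28.031 kips/bolt; interior L_c = 1.8125 − 0.6875 = 1.125, R_n = 43.875 kips/bolt. φR_n = 0.75 × (1×28.031 + 2×43.875) = 86.8 kips.
Tension yield (gross): A_g = 4.3125×0.5 = 2.1563 in². φR_n = 0.90 × 50 × 2.1563 = 97.0 kips.
Block shear: shear path 1×[1.0625+2×1.8125] = 1×4.6875 in, A_gv = 2.3438, A_nv = 1×(4.6875 − 2.5×0.75)×0.5 = 1.4063 in²; tension to near edge: (1.0625 − 0.5×0.75)×0.5 = 0.34375 in². R_n = min(0.6×65×1.4063, 0.6×50×2.3438) + 1.0×65×0.34375 = min(54.846, 70.314) + 22.344 = 77.19 kips. φR_n = 0.75 × 77.19 = 57.9 kips.
Tension rupture (net): A_n = (4.3125 − 1×0.75)×0.5 = 1.7813 in² (U = 1.0, A_e = A_n). φR_n = 0.75 × 65 × 1.7813 = 86.8 kips.
Governing: min(46.9, 86.8, 97.0, 57.9, 86.8) = 46.9 kips → bolt shear.

46.9 kips (bolt shear governs)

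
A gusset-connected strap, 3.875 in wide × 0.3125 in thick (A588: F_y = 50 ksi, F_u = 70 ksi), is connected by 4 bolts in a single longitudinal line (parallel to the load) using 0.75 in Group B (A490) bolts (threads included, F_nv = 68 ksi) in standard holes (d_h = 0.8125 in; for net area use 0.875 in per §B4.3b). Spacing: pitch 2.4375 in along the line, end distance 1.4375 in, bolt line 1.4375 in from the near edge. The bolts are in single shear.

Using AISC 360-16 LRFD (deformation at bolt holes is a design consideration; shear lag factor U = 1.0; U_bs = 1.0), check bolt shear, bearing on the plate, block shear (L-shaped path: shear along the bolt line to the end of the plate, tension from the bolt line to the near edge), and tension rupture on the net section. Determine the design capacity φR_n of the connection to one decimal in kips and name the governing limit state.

Bolt shear: A_b = π(0.75)²/4 = 0.44179 in². φR_n = 0.75 × 68 × 0.44179 × 4 × 1 = 90.1 kips.
Bearing (0.3125 in plate, F_u = 70 ksi): end bolts L_c = 1.4375 − 0.8125/2 = 1.03125, R_n = min(1.2×1.03125×0.3125×70, 2.4×0.75×0.3125×70) = 27.07 kips/bolt; interior L_c = 2.4375 − 0.8125 = 1.625, R_n = 39.375 kips/bolt. φR_n = 0.75 × (1×27.07 + 3×39.375) = 108.9 kips.
Block shear: shear path 1×[1.4375+3×2.4375] = 1×8.75 in, A_gv = 2.7344, A_nv = 1×(8.75 − 3.5×0.875)×0.3125 = 1.7773 in²; tension to near edge: (1.4375 − 0.5×0.875)×0.3125 = 0.3125 in². R_n = min(0.6×70×1.7773, 0.6×50×2.7344) + 1.0×70×0.3125 = min(74.647, 82.032) + 21.875 = 96.522 kips. φR_n = 0.75 × 96.522 = 72.4 kips.
Tension rupture (net): A_n = (3.875 − 1×0.875)×0.3125 = 0.9375 in² (U = 1.0, A_e = A_n). φR_n = 0.75 × 70 × 0.9375 = 49.2 kips.
Governing: min(90.1, 108.9, 72.4, 49.2) = 49.2 kips → net-section rupture.

49.2 kips (net-section rupture governs)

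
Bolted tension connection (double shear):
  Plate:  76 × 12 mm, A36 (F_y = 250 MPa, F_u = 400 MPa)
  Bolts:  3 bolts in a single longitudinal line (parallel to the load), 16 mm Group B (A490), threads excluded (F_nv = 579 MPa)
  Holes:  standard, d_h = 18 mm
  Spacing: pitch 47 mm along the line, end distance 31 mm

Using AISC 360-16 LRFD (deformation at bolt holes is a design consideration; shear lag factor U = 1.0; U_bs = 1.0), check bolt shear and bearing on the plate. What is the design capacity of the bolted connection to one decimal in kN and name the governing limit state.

Bolt shear: A_b = π(16)²/4 = 201.06 mm². φR_n = 0.75 × 579 × 201.06 × 3 × 2 = 523.9 kN.
Bearing (12 mm plate, F_u = 400 MPa): end bolts L_c = 31 − 18/2 = 22, R_n = min(1.2×22×12×400, 2.4×16×12×400) = 126.72 kN/bolt; interior L_c = 47 − 18 = 29, R_n = 167.04 kN/bolt. φR_n = 0.75 × (1×126.72 + 2×167.04) = 345.6 kN.
Governing: min(523.9, 345.6) = 345.6 kN → bearing.

345.6 kN (bearing governs)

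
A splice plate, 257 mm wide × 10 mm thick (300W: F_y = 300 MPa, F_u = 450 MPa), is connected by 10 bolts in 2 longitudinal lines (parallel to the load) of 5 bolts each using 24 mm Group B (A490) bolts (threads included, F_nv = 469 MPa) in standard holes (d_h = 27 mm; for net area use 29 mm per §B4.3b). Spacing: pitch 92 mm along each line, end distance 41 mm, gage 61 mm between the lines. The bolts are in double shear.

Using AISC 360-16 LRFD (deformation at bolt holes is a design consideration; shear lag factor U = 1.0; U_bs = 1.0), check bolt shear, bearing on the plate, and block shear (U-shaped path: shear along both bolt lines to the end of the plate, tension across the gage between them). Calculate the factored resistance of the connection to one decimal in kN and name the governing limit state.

Bolt shear: A_b = π(24)²/4 = 452.39 mm². φR_n = 0.75 × 469 × 452.39 × 10 × 2 = 3182.6 kN.
Bearing (10 mm plate, F_u = 450 MPa): end bolts L_c = 41 − 27/2 = 27.5, R_n = min(1.2×27.5×10×450, 2.4×24×10×450) = 148.5 kN/bolt; interior L_c = 92 − 27 = 65, R_n = 259.2 kN/bolt. φR_n = 0.75 × (2×148.5 + 8×259.2) = 1778.0 kN.
Block shear: shear path 2×[41+4×92] = 2×409 mm, A_gv = 8180, A_nv = 2×(409 − 4.5×29)×10 = 5570 mm²; tension across gage: (61 − 1×29)×10 = 320 mm². R_n = min(0.6×450×5570, 0.6×300×8180) + 1.0×450×320 = min(1503.9, 1472.4) + 144 = 1616.4 kN. φR_n = 0.75 × 1616.4 = 1212.3 kN.
Governing: min(3182.6, 1778.0, 1212.3) = 1212.3 kN → block shear.

1212.3 kN (block shear governs)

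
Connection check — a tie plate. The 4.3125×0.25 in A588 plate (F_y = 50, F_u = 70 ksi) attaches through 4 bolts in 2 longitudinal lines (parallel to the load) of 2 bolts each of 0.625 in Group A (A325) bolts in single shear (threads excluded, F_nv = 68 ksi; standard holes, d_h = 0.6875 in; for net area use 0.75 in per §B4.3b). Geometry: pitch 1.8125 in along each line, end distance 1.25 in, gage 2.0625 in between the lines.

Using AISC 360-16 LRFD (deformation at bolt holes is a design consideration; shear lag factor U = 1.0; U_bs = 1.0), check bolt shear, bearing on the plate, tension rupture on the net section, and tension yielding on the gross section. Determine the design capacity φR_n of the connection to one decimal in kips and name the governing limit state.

36.9 kips (net-section rupture governs)

Bolt shear: A_b = π(0.625)²/4 = 0.3068 in². φR_n = 0.75 × 68 × 0.3068 × 4 × 1 = 62.6 kips.
Bearing (0.25 in plate, F_u = 70 ksi): end bolts L_c = 1.25 − 0.6875/2 = 0.90625, R_n = min(1.2×0.90625×0.25×70, 2.4×0.625×0.25×70) = 19.031 kips/bolt; interior L_c = 1.8125 − 0.6875 = 1.125, R_n = 23.625 kips/bolt. φR_n = 0.75 × (2×19.031 + 2×23.625) = 64.0 kips.
Tension rupture (net): A_n = (4.3125 − 2×0.75)×0.25 = 0.70313 in² (U = 1.0, A_e = A_n). φR_n = 0.75 × 70 × 0.70313 = 36.9 kips.
Tension yield (gross): A_g = 4.3125×0.25 = 1.0781 in². φR_n = 0.90 × 50 × 1.0781 = 48.5 kips.
Governing: min(62.6, 64.0, 36.9, 48.5) = 36.9 kips → net-section rupture.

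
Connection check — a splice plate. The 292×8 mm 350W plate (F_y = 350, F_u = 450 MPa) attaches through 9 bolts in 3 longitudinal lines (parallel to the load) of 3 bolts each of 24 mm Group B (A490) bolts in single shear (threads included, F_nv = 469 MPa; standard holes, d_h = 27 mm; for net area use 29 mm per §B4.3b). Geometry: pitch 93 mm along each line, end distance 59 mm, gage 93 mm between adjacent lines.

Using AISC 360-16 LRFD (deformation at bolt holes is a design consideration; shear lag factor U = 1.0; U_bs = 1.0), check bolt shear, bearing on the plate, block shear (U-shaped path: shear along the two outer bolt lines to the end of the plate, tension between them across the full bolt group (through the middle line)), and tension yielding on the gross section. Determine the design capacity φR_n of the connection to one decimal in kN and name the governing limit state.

Bolt shear: A_b = π(24)²/4 = 452.39 mm². φR_n = 0.75 × 469 × 452.39 × 9 × 1 = 1432.2 kN.
Bearing (8 mm plate, F_u = 450 MPa): end bolts L_c = 59 − 27/2 = 45.5, R_n = min(1.2×45.5×8×450, 2.4×24×8×450) = 196.56 kN/bolt; interior L_c = 93 − 27 = 66, R_n = 207.36 kN/bolt. φR_n = 0.75 × (3×196.56 + 6×207.36) = 1375.4 kN.
Block shear: shear path 2×[59+2×93] = 2×245 mm, A_gv = 3920, A_nv = 2×(245 − 2.5×29)×8 = 2760 mm²; tension across gage: (186 − 2×29)×8 = 1024 mm². R_n = min(0.6×450×2760, 0.6×350×3920) + 1.0×450×1024 = min(745.2, 823.2) + 460.8 = 1206 kN. φR_n = 0.75 × 1206 = 904.5 kN.
Tension yield (gross): A_g = 292×8 = 2336 mm². φR_n = 0.90 × 350 × 2336 = 735.8 kN.
Governing: min(1432.2, 1375.4, 904.5, 735.8) = 735.8 kN → gross-section yield.

735.8 kN (gross-section yield governs)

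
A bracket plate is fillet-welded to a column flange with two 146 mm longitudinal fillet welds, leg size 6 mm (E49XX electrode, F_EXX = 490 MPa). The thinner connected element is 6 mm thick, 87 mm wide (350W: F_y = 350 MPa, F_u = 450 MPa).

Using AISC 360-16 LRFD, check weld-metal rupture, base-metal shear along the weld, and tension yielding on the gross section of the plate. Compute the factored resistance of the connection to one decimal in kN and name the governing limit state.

Weld metal: throat = 0.707×6 = 4.242 mm, L = 2×146 = 292 mm. φR_n = 0.75 × 0.6 × 490 × 4.242 × 292 = 273.1 kN.
Base metal shear (6 mm plate): yield φR_n = 1.0×0.6×350×6×292 = 367.9 kN; rupture φR_n = 0.75×0.6×450×6×292 = 354.8 kN; take 354.8 kN (rupture).
Tension yield (gross): A_g = 87×6 = 522 mm². φR_n = 0.90 × 350 × 522 = 164.4 kN.
Governing: min(273.1, 354.8, 164.4) = 164.4 kN → gross-section yield.

164.4 kN (gross-section yield governs)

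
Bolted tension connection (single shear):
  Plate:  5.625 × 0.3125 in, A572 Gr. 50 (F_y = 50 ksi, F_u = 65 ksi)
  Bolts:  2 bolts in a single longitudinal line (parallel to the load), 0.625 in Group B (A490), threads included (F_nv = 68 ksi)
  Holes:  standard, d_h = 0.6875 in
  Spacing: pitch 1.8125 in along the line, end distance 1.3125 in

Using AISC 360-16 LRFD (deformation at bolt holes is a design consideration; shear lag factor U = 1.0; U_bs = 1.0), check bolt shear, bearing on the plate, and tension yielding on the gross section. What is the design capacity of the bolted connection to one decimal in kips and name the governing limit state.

Bolt shear: A_b = π(0.625)²/4 = 0.3068 in². φR_n = 0.75 × 68 × 0.3068 × 2 × 1 = 31.3 kips.
Bearing (0.3125 in plate, F_u = 65 ksi): end bolts L_c = 1.3125 − 0.6875/2 = 0.96875, R_n = min(1.2×0.96875×0.3125×65, 2.4×0.625×0.3125×65) = 23.613 kips/bolt; interior L_c = 1.8125 − 0.6875 = 1.125, R_n = 27.422 kips/bolt. φR_n = 0.75 × (1×23.613 + 1×27.422) = 38.3 kips.
Tension yield (gross): A_g = 5.625×0.3125 = 1.7578 in². φR_n = 0.90 × 50 × 1.7578 = 79.1 kips.
Governing: min(31.3, 38.3, 79.1) = 31.3 kips → bolt shear.

31.3 kips (bolt shear governs)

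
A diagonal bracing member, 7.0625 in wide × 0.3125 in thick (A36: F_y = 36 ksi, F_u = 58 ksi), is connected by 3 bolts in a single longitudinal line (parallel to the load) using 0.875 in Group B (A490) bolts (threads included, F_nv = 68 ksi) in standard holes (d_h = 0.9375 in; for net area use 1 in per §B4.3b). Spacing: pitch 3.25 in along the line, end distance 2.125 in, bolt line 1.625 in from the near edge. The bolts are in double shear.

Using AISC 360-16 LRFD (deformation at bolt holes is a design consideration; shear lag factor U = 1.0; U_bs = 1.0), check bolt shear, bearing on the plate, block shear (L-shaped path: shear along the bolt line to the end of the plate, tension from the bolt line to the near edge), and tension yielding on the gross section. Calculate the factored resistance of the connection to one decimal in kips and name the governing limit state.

Bolt shear: A_b = π(0.875)²/4 = 0.60132 in². φR_n = 0.75 × 68 × 0.60132 × 3 × 2 = 184.0 kips.
Bearing (0.3125 in plate, F_u = 58 ksi): end bolts L_c = 2.125 − 0.9375/2 = 1.65625, R_n = min(1.2×1.65625×0.3125×58, 2.4×0.875×0.3125×58) = 36.023 kips/bolt; interior L_c = 3.25 − 0.9375 = 2.3125, R_n = 38.063 kips/bolt. φR_n = 0.75 × (1×36.023 + 2×38.063) = 84.1 kips.
Block shear: shear path 1×[2.125+2×3.25] = 1×8.625 in, A_gv = 2.6953, A_nv = 1×(8.625 − 2.5×1)×0.3125 = 1.9141 in²; tension to near edge: (1.625 − 0.5×1)×0.3125 = 0.35156 in². R_n = min(0.6×58×1.9141, 0.6×36×2.6953) + 1.0×58×0.35156 = min(66.611, 58.218) + 20.39 = 78.608 kips. φR_n = 0.75 × 78.608 = 59.0 kips.
Tension yield (gross): A_g = 7.0625×0.3125 = 2.207 in². φR_n = 0.90 × 36 × 2.207 = 71.5 kips.
Governing: min(184.0, 84.1, 59.0, 71.5) = 59.0 kips → block shear.

59.0 kips (block shear governs)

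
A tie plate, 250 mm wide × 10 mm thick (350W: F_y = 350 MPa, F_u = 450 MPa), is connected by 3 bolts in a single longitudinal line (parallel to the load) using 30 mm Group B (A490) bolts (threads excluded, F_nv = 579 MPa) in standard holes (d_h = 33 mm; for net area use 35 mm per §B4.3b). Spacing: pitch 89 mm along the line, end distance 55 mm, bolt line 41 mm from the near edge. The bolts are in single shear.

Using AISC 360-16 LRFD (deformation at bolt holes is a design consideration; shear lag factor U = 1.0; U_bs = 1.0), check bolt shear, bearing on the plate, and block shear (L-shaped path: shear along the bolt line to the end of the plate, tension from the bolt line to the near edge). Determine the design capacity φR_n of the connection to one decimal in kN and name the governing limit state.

374.0 kN (block shear governs)

Bolt shear: A_b = π(30)²/4 = 706.86 mm². φR_n = 0.75 × 579 × 706.86 × 3 × 1 = 920.9 kN.
Bearing (10 mm plate, F_u = 450 MPa): end bolts L_c = 55 − 33/2 = 38.5, R_n = min(1.2×38.5×10×450, 2.4×30×10×450) = 207.9 kN/bolt; interior L_c = 89 − 33 = 56, R_n = 302.4 kN/bolt. φR_n = 0.75 × (1×207.9 + 2×302.4) = 609.5 kN.
Block shear: shear path 1×[55+2×89] = 1×233 mm, A_gv = 2330, A_nv = 1×(233 − 2.5×35)×10 = 1455 mm²; tension to near edge: (41 − 0.5×35)×10 = 235 mm². R_n = min(0.6×450×1455, 0.6×350×2330) + 1.0×450×235 = min(392.85, 489.3) + 105.75 = 498.6 kN. φR_n = 0.75 × 498.6 = 374.0 kN.
Governing: min(920.9, 609.5, 374.0) = 374.0 kN → block shear.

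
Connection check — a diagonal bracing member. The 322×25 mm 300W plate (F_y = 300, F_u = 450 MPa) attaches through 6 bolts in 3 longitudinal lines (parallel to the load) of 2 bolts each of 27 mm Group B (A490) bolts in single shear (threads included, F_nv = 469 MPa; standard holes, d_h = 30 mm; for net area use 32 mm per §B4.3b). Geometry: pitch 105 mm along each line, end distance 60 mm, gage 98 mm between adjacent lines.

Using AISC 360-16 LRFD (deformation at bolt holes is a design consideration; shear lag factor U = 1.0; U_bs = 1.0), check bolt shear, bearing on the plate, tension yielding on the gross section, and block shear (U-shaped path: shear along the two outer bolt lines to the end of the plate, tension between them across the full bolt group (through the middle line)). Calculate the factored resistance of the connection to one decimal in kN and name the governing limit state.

1208.4 kN (bolt shear governs)

Bolt shear: A_b = π(27)²/4 = 572.56 mm². φR_n = 0.75 × 469 × 572.56 × 6 × 1 = 1208.4 kN.
Bearing (25 mm plate, F_u = 450 MPa): end bolts L_c = 60 − 30/2 = 45, R_n = min(1.2×45×25×450, 2.4×27×25×450) = 607.5 kN/bolt; interior L_c = 105 − 30 = 75, R_n = 729 kN/bolt. φR_n = 0.75 × (3×607.5 + 3×729) = 3007.1 kN.
Tension yield (gross): A_g = 322×25 = 8050 mm². φR_n = 0.90 × 300 × 8050 = 2173.5 kN.
Block shear: shear path 2×[60+1×105] = 2×165 mm, A_gv = 8250, A_nv = 2×(165 − 1.5×32)×25 = 5850 mm²; tension across gage: (196 − 2×32)×25 = 3300 mm². R_n = min(0.6×450×5850, 0.6×300×8250) + 1.0×450×3300 = min(1579.5, 1485) + 1485 = 2970 kN. φR_n = 0.75 × 2970 = 2227.5 kN.
Governing: min(1208.4, 3007.1, 2173.5, 2227.5) = 1208.4 kN → bolt shear.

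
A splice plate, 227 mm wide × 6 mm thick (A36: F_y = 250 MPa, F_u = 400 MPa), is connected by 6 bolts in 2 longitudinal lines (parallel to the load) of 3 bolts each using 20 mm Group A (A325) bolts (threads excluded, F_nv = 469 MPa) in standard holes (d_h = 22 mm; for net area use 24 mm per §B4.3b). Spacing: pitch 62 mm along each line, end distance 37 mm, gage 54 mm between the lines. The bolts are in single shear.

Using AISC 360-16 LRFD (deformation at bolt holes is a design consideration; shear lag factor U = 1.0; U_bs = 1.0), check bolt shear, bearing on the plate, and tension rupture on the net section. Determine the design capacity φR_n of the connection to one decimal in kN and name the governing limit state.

Bolt shear: A_b = π(20)²/4 = 314.16 mm². φR_n = 0.75 × 469 × 314.16 × 6 × 1 = 663.0 kN.
Bearing (6 mm plate, F_u = 400 MPa): end bolts L_c = 37 − 22/2 = 26, R_n = min(1.2×26×6×400, 2.4×20×6×400) = 74.88 kN/bolt; interior L_c = 62 − 22 = 40, R_n = 115.2 kN/bolt. φR_n = 0.75 × (2×74.88 + 4×115.2) = 457.9 kN.
Tension rupture (net): A_n = (227 − 2×24)×6 = 1074 mm² (U = 1.0, A_e = A_n). φR_n = 0.75 × 400 × 1074 = 322.2 kN.
Governing: min(663.0, 457.9, 322.2) = 322.2 kN → net-section rupture.

322.2 kN (net-section rupture governs)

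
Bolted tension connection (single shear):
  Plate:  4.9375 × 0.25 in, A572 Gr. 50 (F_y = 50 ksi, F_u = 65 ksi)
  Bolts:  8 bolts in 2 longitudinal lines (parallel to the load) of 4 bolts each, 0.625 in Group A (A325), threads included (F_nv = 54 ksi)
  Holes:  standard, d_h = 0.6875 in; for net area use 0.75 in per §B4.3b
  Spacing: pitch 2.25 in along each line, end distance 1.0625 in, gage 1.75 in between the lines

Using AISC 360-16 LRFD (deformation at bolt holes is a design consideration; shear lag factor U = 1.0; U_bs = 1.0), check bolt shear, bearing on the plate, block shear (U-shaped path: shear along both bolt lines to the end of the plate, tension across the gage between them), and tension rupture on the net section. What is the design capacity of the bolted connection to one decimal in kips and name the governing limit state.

Bolt shear: A_b = π(0.625)²/4 = 0.3068 in². φR_n = 0.75 × 54 × 0.3068 × 8 × 1 = 99.4 kips.
Bearing (0.25 in plate, F_u = 65 ksi): end bolts L_c = 1.0625 − 0.6875/2 = 0.71875, R_n = min(1.2×0.71875×0.25×65, 2.4×0.625×0.25×65) = 14.016 kips/bolt; interior L_c = 2.25 − 0.6875 = 1.5625, R_n = 24.375 kips/bolt. φR_n = 0.75 × (2×14.016 + 6×24.375) = 130.7 kips.
Block shear: shear path 2×[1.0625+3×2.25] = 2×7.8125 in, A_gv = 3.9063, A_nv = 2×(7.8125 − 3.5×0.75)×0.25 = 2.5938 in²; tension across gage: (1.75 − 1×0.75)×0.25 = 0.25 in². R_n = min(0.6×65×2.5938, 0.6×50×3.9063) + 1.0×65×0.25 = min(101.16, 117.19) + 16.25 = 117.41 kips. φR_n = 0.75 × 117.41 = 88.1 kips.
Tension rupture (net): A_n = (4.9375 − 2×0.75)×0.25 = 0.85938 in² (U = 1.0, A_e = A_n). φR_n = 0.75 × 65 × 0.85938 = 41.9 kips.
Governing: min(99.4, 130.7, 88.1, 41.9) = 41.9 kips → net-section rupture.

41.9 kips (net-section rupture governs)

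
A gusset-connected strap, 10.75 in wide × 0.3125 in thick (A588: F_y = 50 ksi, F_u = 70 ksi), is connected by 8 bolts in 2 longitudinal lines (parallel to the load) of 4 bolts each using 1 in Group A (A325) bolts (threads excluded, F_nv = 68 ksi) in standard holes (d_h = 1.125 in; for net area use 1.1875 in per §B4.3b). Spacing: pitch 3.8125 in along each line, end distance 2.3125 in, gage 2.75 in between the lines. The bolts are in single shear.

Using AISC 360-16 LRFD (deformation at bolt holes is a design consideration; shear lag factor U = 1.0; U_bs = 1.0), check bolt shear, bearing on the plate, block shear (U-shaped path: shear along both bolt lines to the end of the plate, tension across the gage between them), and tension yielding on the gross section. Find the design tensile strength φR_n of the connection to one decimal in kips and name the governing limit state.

Bolt shear: A_b = π(1)²/4 = 0.7854 in². φR_n = 0.75 × 68 × 0.7854 × 8 × 1 = 320.4 kips.
Bearing (0.3125 in plate, F_u = 70 ksi): end bolts L_c = 2.3125 − 1.125/2 = 1.75, R_n = min(1.2×1.75×0.3125×70, 2.4×1×0.3125×70) = 45.938 kips/bolt; interior L_c = 3.8125 − 1.125 = 2.6875, R_n = 52.5 kips/bolt. φR_n = 0.75 × (2×45.938 + 6×52.5) = 305.2 kips.
Block shear: shear path 2×[2.3125+3×3.8125] = 2×13.75 in, A_gv = 8.5938, A_nv = 2×(13.75 − 3.5×1.1875)×0.3125 = 5.9961 in²; tension across gage: (2.75 − 1×1.1875)×0.3125 = 0.48828 in². R_n = min(0.6×70×5.9961, 0.6×50×8.5938) + 1.0×70×0.48828 = min(251.84, 257.81) + 34.18 = 286.02 kips. φR_n = 0.75 × 286.02 = 214.5 kips.
Tension yield (gross): A_g = 10.75×0.3125 = 3.3594 in². φR_n = 0.90 × 50 × 3.3594 = 151.2 kips.
Governing: min(320.4, 305.2, 214.5, 151.2) = 151.2 kips → gross-section yield.

151.2 kips (gross-section yield governs)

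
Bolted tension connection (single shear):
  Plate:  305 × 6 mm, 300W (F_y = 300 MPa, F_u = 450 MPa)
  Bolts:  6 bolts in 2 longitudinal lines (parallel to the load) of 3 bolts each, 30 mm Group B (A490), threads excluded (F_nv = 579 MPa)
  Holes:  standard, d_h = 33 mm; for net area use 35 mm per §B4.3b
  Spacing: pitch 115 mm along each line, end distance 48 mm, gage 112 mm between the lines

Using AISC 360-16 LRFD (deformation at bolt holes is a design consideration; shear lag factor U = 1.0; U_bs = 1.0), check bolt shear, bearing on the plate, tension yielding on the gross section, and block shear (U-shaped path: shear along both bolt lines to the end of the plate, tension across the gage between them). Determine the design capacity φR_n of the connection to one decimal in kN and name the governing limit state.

494.1 kN (gross-section yield governs)

Bolt shear: A_b = π(30)²/4 = 706.86 mm². φR_n = 0.75 × 579 × 706.86 × 6 × 1 = 1841.7 kN.
Bearing (6 mm plate, F_u = 450 MPa): end bolts L_c = 48 − 33/2 = 31.5, R_n = min(1.2×31.5×6×450, 2.4×30×6×450) = 102.06 kN/bolt; interior L_c = 115 − 33 = 82, R_n = 194.4 kN/bolt. φR_n = 0.75 × (2×102.06 + 4×194.4) = 736.3 kN.
Tension yield (gross): A_g = 305×6 = 1830 mm². φR_n = 0.90 × 300 × 1830 = 494.1 kN.
Block shear: shear path 2×[48+2×115] = 2×278 mm, A_gv = 3336, A_nv = 2×(278 − 2.5×35)×6 = 2286 mm²; tension across gage: (112 − 1×35)×6 = 462 mm². R_n = min(0.6×450×2286, 0.6×300×3336) + 1.0×450×462 = min(617.22, 600.48) + 207.9 = 808.38 kN. φR_n = 0.75 × 808.38 = 606.3 kN.
Governing: min(1841.7, 736.3, 494.1, 606.3) = 494.1 kN → gross-section yield.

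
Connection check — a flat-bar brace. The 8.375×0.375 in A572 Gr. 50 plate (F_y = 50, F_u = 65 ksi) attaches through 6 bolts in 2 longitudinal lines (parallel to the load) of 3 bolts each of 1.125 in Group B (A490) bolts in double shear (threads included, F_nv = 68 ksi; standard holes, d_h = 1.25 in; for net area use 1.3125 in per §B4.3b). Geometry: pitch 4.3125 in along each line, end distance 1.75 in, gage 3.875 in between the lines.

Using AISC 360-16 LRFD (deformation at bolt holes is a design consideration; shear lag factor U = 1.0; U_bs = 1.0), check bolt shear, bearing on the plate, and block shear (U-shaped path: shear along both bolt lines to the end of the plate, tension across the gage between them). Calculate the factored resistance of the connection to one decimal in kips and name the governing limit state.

Bolt shear: A_b = π(1.125)²/4 = 0.99402 in². φR_n = 0.75 × 68 × 0.99402 × 6 × 2 = 608.3 kips.
Bearing (0.375 in plate, F_u = 65 ksi): end bolts L_c = 1.75 − 1.25/2 = 1.125, R_n = min(1.2×1.125×0.375×65, 2.4×1.125×0.375×65) = 32.906 kips/bolt; interior L_c = 4.3125 − 1.25 = 3.0625, R_n = 65.813 kips/bolt. φR_n = 0.75 × (2×32.906 + 4×65.813) = 246.8 kips.
Block shear: shear path 2×[1.75+2×4.3125] = 2×10.375 in, A_gv = 7.7813, A_nv = 2×(10.375 − 2.5×1.3125)×0.375 = 5.3203 in²; tension across gage: (3.875 − 1×1.3125)×0.375 = 0.96094 in². R_n = min(0.6×65×5.3203, 0.6×50×7.7813) + 1.0×65×0.96094 = min(207.49, 233.44) + 62.461 = 269.95 kips. φR_n = 0.75 × 269.95 = 202.5 kips.
Governing: min(608.3, 246.8, 202.5) = 202.5 kips → block shear.

202.5 kips (block shear governs)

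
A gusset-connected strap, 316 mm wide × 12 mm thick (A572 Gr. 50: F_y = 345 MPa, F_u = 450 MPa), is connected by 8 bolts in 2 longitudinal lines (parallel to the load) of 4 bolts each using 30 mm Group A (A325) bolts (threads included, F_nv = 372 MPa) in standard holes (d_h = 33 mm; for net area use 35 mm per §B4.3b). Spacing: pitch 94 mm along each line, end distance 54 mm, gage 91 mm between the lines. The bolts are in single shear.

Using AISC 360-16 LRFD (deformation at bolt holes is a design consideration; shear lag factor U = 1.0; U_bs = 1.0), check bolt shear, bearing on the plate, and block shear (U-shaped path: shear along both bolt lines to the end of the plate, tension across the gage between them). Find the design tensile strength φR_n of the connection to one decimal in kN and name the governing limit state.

1264.4 kN (block shear governs)

Bolt shear: A_b = π(30)²/4 = 706.86 mm². φR_n = 0.75 × 372 × 706.86 × 8 × 1 = 1577.7 kN.
Bearing (12 mm plate, F_u = 450 MPa): end bolts L_c = 54 − 33/2 = 37.5, R_n = min(1.2×37.5×12×450, 2.4×30×12×450) = 243 kN/bolt; interior L_c = 94 − 33 = 61, R_n = 388.8 kN/bolt. φR_n = 0.75 × (2×243 + 6×388.8) = 2114.1 kN.
Block shear: shear path 2×[54+3×94] = 2×336 mm, A_gv = 8064, A_nv = 2×(336 − 3.5×35)×12 = 5124 mm²; tension across gage: (91 − 1×35)×12 = 672 mm². R_n = min(0.6×450×5124, 0.6×345×8064) + 1.0×450×672 = min(1383.5, 1669.2) + 302.4 = 1685.9 kN. φR_n = 0.75 × 1685.9 = 1264.4 kN.
Governing: min(1577.7, 2114.1, 1264.4) = 1264.4 kN → block shear.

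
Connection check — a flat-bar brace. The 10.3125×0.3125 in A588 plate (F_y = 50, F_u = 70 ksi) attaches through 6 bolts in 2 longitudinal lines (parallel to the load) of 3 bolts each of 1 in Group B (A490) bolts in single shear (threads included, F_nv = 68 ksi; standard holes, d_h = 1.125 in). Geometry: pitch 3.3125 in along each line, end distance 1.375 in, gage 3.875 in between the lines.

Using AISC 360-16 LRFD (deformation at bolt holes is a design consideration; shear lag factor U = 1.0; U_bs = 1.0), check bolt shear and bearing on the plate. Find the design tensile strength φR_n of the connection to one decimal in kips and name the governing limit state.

189.5 kips (bearing governs)

Bolt shear: A_b = π(1)²/4 = 0.7854 in². φR_n = 0.75 × 68 × 0.7854 × 6 × 1 = 240.3 kips.
Bearing (0.3125 in plate, F_u = 70 ksi): end bolts L_c = 1.375 − 1.125/2 = 0.8125, R_n = min(1.2×0.8125×0.3125×70, 2.4×1×0.3125×70) = 21.328 kips/bolt; interior L_c = 3.3125 − 1.125 = 2.1875, R_n = 52.5 kips/bolt. φR_n = 0.75 × (2×21.328 + 4×52.5) = 189.5 kips.
Governing: min(240.3, 189.5) = 189.5 kips → bearing.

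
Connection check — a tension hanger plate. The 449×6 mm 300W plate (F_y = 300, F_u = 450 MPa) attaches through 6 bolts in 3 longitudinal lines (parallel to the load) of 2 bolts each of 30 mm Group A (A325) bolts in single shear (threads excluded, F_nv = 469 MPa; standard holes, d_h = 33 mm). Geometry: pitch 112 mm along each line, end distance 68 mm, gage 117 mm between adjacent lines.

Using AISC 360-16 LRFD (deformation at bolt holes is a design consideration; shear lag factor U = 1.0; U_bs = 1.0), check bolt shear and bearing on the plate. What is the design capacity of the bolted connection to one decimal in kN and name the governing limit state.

812.8 kN (bearing governs)

Bolt shear: A_b = π(30)²/4 = 706.86 mm². φR_n = 0.75 × 469 × 706.86 × 6 × 1 = 1491.8 kN.
Bearing (6 mm plate, F_u = 450 MPa): end bolts L_c = 68 − 33/2 = 51.5, R_n = min(1.2×51.5×6×450, 2.4×30×6×450) = 166.86 kN/bolt; interior L_c = 112 − 33 = 79, R_n = 194.4 kN/bolt. φR_n = 0.75 × (3×166.86 + 3×194.4) = 812.8 kN.
Governing: min(1491.8, 812.8) = 812.8 kN → bearing.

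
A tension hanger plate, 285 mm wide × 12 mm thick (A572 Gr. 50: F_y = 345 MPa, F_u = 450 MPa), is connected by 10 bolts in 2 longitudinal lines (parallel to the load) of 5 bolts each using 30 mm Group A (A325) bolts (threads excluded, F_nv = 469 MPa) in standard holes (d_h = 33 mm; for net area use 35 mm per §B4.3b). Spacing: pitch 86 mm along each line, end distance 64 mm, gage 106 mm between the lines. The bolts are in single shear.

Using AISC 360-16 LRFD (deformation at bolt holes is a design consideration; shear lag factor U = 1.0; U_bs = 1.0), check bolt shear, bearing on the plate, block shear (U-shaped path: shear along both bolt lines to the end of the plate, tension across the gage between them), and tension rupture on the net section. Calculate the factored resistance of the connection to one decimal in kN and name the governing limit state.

870.8 kN (net-section rupture governs)

Bolt shear: A_b = π(30)²/4 = 706.86 mm². φR_n = 0.75 × 469 × 706.86 × 10 × 1 = 2486.4 kN.
Bearing (12 mm plate, F_u = 450 MPa): end bolts L_c = 64 − 33/2 = 47.5, R_n = min(1.2×47.5×12×450, 2.4×30×12×450) = 307.8 kN/bolt; interior L_c = 86 − 33 = 53, R_n = 343.44 kN/bolt. φR_n = 0.75 × (2×307.8 + 8×343.44) = 2522.3 kN.
Block shear: shear path 2×[64+4×86] = 2×408 mm, A_gv = 9792, A_nv = 2×(408 − 4.5×35)×12 = 6012 mm²; tension across gage: (106 − 1×35)×12 = 852 mm². R_n = min(0.6×450×6012, 0.6×345×9792) + 1.0×450×852 = min(1623.2, 2026.9) + 383.4 = 2006.6 kN. φR_n = 0.75 × 2006.6 = 1505.0 kN.
Tension rupture (net): A_n = (285 − 2×35)×12 = 2580 mm² (U = 1.0, A_e = A_n). φR_n = 0.75 × 450 × 2580 = 870.8 kN.
Governing: min(2486.4, 2522.3, 1505.0, 870.8) = 870.8 kN → net-section rupture.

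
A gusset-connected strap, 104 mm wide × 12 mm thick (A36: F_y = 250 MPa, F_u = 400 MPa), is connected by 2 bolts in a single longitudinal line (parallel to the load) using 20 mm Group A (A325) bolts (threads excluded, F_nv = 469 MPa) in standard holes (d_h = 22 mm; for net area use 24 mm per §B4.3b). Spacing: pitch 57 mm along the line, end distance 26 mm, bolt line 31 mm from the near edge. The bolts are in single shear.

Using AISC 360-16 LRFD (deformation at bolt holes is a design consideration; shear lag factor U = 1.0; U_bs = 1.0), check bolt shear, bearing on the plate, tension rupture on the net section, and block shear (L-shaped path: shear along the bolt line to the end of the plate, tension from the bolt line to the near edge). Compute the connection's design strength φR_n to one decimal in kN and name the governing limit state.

169.9 kN (block shear governs)

Bolt shear: A_b = π(20)²/4 = 314.16 mm². φR_n = 0.75 × 469 × 314.16 × 2 × 1 = 221.0 kN.
Bearing (12 mm plate, F_u = 400 MPa): end bolts L_c = 26 − 22/2 = 15, R_n = min(1.2×15×12×400, 2.4×20×12×400) = 86.4 kN/bolt; interior L_c = 57 − 22 = 35, R_n = 201.6 kN/bolt. φR_n = 0.75 × (1×86.4 + 1×201.6) = 216.0 kN.
Tension rupture (net): A_n = (104 − 1×24)×12 = 960 mm² (U = 1.0, A_e = A_n). φR_n = 0.75 × 400 × 960 = 288.0 kN.
Block shear: shear path 1×[26+1×57] = 1×83 mm, A_gv = 996, A_nv = 1×(83 − 1.5×24)×12 = 564 mm²; tension to near edge: (31 − 0.5×24)×12 = 228 mm². R_n = min(0.6×400×564, 0.6×250×996) + 1.0×400×228 = min(135.36, 149.4) + 91.2 = 226.56 kN. φR_n = 0.75 × 226.56 = 169.9 kN.
Governing: min(221.0, 216.0, 288.0, 169.9) = 169.9 kN → block shear.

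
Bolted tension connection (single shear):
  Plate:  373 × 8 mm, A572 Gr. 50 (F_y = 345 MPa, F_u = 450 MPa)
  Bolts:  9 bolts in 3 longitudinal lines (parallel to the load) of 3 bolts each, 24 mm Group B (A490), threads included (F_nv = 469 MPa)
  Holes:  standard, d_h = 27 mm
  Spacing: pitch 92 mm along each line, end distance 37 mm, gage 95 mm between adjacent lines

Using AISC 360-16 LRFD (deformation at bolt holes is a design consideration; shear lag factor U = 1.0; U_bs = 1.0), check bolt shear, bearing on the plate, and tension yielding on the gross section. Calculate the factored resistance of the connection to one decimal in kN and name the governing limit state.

Bolt shear: A_b = π(24)²/4 = 452.39 mm². φR_n = 0.75 × 469 × 452.39 × 9 × 1 = 1432.2 kN.
Bearing (8 mm plate, F_u = 450 MPa): end bolts L_c = 37 − 27/2 = 23.5, R_n = min(1.2×23.5×8×450, 2.4×24×8×450) = 101.52 kN/bolt; interior L_c = 92 − 27 = 65, R_n = 207.36 kN/bolt. φR_n = 0.75 × (3×101.52 + 6×207.36) = 1161.5 kN.
Tension yield (gross): A_g = 373×8 = 2984 mm². φR_n = 0.90 × 345 × 2984 = 926.5 kN.
Governing: min(1432.2, 1161.5, 926.5) = 926.5 kN → gross-section yield.

926.5 kN (gross-section yield governs)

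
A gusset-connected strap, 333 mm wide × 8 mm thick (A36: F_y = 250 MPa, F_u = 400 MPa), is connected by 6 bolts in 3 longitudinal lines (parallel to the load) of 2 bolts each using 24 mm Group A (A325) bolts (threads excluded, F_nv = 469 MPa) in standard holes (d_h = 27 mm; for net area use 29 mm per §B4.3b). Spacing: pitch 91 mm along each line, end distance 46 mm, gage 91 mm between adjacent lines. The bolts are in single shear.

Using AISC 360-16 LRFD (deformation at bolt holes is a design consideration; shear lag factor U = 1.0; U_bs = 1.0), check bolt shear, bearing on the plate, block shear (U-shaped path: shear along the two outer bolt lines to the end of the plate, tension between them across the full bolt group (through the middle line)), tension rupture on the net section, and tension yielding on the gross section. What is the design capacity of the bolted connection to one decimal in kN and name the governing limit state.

544.2 kN (block shear governs)

Bolt shear: A_b = π(24)²/4 = 452.39 mm². φR_n = 0.75 × 469 × 452.39 × 6 × 1 = 954.8 kN.
Bearing (8 mm plate, F_u = 400 MPa): end bolts L_c = 46 − 27/2 = 32.5, R_n = min(1.2×32.5×8×400, 2.4×24×8×400) = 124.8 kN/bolt; interior L_c = 91 − 27 = 64, R_n = 184.32 kN/bolt. φR_n = 0.75 × (3×124.8 + 3×184.32) = 695.5 kN.
Block shear: shear path 2×[46+1×91] = 2×137 mm, A_gv = 2192, A_nv = 2×(137 − 1.5×29)×8 = 1496 mm²; tension across gage: (182 − 2×29)×8 = 992 mm². R_n = min(0.6×400×1496, 0.6×250×2192) + 1.0×400×992 = min(359.04, 328.8) + 396.8 = 725.6 kN. φR_n = 0.75 × 725.6 = 544.2 kN.
Tension rupture (net): A_n = (333 − 3×29)×8 = 1968 mm² (U = 1.0, A_e = A_n). φR_n = 0.75 × 400 × 1968 = 590.4 kN.
Tension yield (gross): A_g = 333×8 = 2664 mm². φR_n = 0.90 × 250 × 2664 = 599.4 kN.
Governing: min(954.8, 695.5, 544.2, 590.4, 599.4) = 544.2 kN → block shear.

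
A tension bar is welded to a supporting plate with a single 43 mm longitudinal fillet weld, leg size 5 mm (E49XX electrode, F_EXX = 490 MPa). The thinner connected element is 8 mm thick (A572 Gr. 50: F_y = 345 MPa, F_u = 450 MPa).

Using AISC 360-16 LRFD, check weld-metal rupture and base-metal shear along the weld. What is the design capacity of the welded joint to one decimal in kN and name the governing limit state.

Weld metal: throat = 0.707×5 = 3.535 mm, L = 43 mm. φR_n = 0.75 × 0.6 × 490 × 3.535 × 43 = 33.5 kN.
Base metal shear (8 mm plate): yield φR_n = 1.0×0.6×345×8×43 = 71.2 kN; rupture φR_n = 0.75×0.6×450×8×43 = 69.7 kN; take 69.7 kN (rupture).
Governing: min(33.5, 69.7) = 33.5 kN → weld metal.

33.5 kN (weld metal governs)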